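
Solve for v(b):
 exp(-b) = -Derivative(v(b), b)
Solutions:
 v(b) = C1 + exp(-b)


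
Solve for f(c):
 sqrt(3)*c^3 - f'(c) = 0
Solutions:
 f(c) = C1 + sqrt(3)*c^4/4


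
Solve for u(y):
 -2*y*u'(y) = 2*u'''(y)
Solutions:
 u(y) = C1 + Integral(C2*airyai(-y) + C3*airybi(-y), y)


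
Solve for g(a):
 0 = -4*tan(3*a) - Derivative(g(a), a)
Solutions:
 g(a) = C1 + 4*log(cos(3*a))/3


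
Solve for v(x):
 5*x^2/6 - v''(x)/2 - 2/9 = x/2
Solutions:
 v(x) = C1 + C2*x + 5*x^4/36 - x^3/6 - 2*x^2/9


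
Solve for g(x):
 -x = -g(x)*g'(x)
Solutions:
 g(x) = -sqrt(C1 + x^2)
 g(x) = sqrt(C1 + x^2)


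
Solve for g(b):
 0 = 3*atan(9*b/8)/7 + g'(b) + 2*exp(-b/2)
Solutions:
 g(b) = C1 - 3*b*atan(9*b/8)/7 + 4*log(81*b^2 + 64)/21 + 4*exp(-b/2)


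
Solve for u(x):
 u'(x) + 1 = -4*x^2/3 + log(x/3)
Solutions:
 u(x) = C1 - 4*x^3/9 + x*log(x) - 2*x - x*log(3)


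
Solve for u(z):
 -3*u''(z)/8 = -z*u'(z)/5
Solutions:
 u(z) = C1 + C2*erfi(2*sqrt(15)*z/15)


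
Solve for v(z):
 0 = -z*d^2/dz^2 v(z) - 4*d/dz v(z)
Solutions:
 v(z) = C1 + C2/z^3


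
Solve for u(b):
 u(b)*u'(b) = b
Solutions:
 u(b) = -sqrt(C1 + b^2)
 u(b) = sqrt(C1 + b^2)


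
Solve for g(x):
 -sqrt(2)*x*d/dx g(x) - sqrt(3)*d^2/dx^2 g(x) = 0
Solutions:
 g(x) = C1 + C2*erf(6^(3/4)*x/6)


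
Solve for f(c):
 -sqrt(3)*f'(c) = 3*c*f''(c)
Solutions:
 f(c) = C1 + C2*c^(1 - sqrt(3)/3)


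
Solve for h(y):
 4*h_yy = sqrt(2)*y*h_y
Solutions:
 h(y) = C1 + C2*erfi(2^(3/4)*y/4)


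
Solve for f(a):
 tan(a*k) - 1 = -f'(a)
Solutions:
 f(a) = C1 + a - Piecewise((-log(cos(a*k))/k, Ne(k, 0)), (0, True))


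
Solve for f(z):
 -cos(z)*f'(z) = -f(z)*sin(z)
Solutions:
 f(z) = C1/cos(z)


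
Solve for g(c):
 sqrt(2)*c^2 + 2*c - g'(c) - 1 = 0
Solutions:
 g(c) = C1 + sqrt(2)*c^3/3 + c^2 - c


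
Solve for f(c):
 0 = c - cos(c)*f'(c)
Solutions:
 f(c) = C1 + Integral(c/cos(c), c)


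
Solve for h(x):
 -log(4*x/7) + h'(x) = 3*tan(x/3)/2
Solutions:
 h(x) = C1 + x*log(x) - x*log(7) - x + 2*x*log(2) - 9*log(cos(x/3))/2


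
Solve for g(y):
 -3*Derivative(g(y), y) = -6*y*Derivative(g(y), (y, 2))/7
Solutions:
 g(y) = C1 + C2*y^(9/2)


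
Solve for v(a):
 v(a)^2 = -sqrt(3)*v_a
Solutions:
 v(a) = 3/(C1 + sqrt(3)*a)


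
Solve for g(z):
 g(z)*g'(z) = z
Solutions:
 g(z) = -sqrt(C1 + z^2)
 g(z) = sqrt(C1 + z^2)


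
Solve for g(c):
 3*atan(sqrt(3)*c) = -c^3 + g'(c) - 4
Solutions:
 g(c) = C1 + c^4/4 + 3*c*atan(sqrt(3)*c) + 4*c - sqrt(3)*log(3*c^2 + 1)/2


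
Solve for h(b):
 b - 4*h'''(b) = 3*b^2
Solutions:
 h(b) = C1 + C2*b + C3*b^2 - b^5/80 + b^4/96


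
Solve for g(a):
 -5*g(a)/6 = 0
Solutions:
 g(a) = 0


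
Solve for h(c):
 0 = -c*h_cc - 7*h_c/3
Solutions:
 h(c) = C1 + C2/c^(4/3)


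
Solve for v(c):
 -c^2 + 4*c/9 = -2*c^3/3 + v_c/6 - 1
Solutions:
 v(c) = C1 + c^4 - 2*c^3 + 4*c^2/3 + 6*c


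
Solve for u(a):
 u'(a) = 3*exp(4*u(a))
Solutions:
 u(a) = log(-(-1/(C1 + 12*a))^(1/4))
 u(a) = log(-1/(C1 + 12*a))/4
 u(a) = log(-I*(-1/(C1 + 12*a))^(1/4))
 u(a) = log(I*(-1/(C1 + 12*a))^(1/4))


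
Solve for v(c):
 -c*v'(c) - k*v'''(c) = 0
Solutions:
 v(c) = C1 + Integral(C2*airyai(c*(-1/k)^(1/3)) + C3*airybi(c*(-1/k)^(1/3)), c)


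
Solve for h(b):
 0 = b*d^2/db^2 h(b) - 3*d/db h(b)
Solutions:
 h(b) = C1 + C2*b^4


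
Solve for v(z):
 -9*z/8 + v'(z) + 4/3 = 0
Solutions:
 v(z) = C1 + 9*z^2/16 - 4*z/3


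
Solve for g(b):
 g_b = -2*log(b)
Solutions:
 g(b) = C1 - 2*b*log(b) + 2*b


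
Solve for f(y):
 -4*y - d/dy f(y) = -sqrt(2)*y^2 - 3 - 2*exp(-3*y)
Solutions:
 f(y) = C1 + sqrt(2)*y^3/3 - 2*y^2 + 3*y - 2*exp(-3*y)/3


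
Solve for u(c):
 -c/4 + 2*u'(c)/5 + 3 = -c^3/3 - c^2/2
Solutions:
 u(c) = C1 - 5*c^4/24 - 5*c^3/12 + 5*c^2/16 - 15*c/2


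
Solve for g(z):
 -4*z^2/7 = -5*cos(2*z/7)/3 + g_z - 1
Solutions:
 g(z) = C1 - 4*z^3/21 + z + 35*sin(2*z/7)/6


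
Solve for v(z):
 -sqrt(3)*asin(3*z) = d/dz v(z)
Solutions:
 v(z) = C1 - sqrt(3)*(z*asin(3*z) + sqrt(1 - 9*z^2)/3)


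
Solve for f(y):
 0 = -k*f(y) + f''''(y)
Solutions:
 f(y) = C1*exp(-k^(1/4)*y) + C2*exp(k^(1/4)*y) + C3*exp(-I*k^(1/4)*y) + C4*exp(I*k^(1/4)*y)


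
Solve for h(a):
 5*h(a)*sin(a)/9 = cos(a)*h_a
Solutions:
 h(a) = C1/cos(a)^(5/9)


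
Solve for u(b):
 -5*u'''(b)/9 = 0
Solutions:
 u(b) = C1 + C2*b + C3*b^2


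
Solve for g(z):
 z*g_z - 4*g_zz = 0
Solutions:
 g(z) = C1 + C2*erfi(sqrt(2)*z/4)


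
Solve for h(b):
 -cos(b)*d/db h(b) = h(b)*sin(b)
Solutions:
 h(b) = C1*cos(b)


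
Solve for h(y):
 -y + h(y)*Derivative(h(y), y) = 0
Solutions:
 h(y) = -sqrt(C1 + y^2)
 h(y) = sqrt(C1 + y^2)


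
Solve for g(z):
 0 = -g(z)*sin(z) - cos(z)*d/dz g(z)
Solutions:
 g(z) = C1*cos(z)


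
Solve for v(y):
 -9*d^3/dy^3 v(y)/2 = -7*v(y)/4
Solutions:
 v(y) = C3*exp(84^(1/3)*y/6) + (C1*sin(28^(1/3)*3^(5/6)*y/12) + C2*cos(28^(1/3)*3^(5/6)*y/12))*exp(-84^(1/3)*y/12)


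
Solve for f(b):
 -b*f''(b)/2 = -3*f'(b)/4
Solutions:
 f(b) = C1 + C2*b^(5/2)


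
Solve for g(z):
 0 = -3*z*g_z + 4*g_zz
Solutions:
 g(z) = C1 + C2*erfi(sqrt(6)*z/4)


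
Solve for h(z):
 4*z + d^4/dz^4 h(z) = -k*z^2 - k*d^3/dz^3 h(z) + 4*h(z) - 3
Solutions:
 h(z) = C1*exp(z*(-3*k - sqrt(3)*sqrt(3*k^2 + 4*6^(1/3)*(-9*k^2 + sqrt(3)*sqrt(27*k^4 + 1024))^(1/3) - 32*6^(2/3)/(-9*k^2 + sqrt(3)*sqrt(27*k^4 + 1024))^(1/3)) + sqrt(6)*sqrt(3*sqrt(3)*k^3/sqrt(3*k^2 + 4*6^(1/3)*(-9*k^2 + sqrt(3)*sqrt(27*k^4 + 1024))^(1/3) - 32*6^(2/3)/(-9*k^2 + sqrt(3)*sqrt(27*k^4 + 1024))^(1/3)) + 3*k^2 - 2*6^(1/3)*(-9*k^2 + sqrt(3)*sqrt(27*k^4 + 1024))^(1/3) + 16*6^(2/3)/(-9*k^2 + sqrt(3)*sqrt(27*k^4 + 1024))^(1/3)))/12) + C2*exp(z*(-3*k + sqrt(3)*sqrt(3*k^2 + 4*6^(1/3)*(-9*k^2 + sqrt(3)*sqrt(27*k^4 + 1024))^(1/3) - 32*6^(2/3)/(-9*k^2 + sqrt(3)*sqrt(27*k^4 + 1024))^(1/3)) - sqrt(6)*sqrt(-3*sqrt(3)*k^3/sqrt(3*k^2 + 4*6^(1/3)*(-9*k^2 + sqrt(3)*sqrt(27*k^4 + 1024))^(1/3) - 32*6^(2/3)/(-9*k^2 + sqrt(3)*sqrt(27*k^4 + 1024))^(1/3)) + 3*k^2 - 2*6^(1/3)*(-9*k^2 + sqrt(3)*sqrt(27*k^4 + 1024))^(1/3) + 16*6^(2/3)/(-9*k^2 + sqrt(3)*sqrt(27*k^4 + 1024))^(1/3)))/12) + C3*exp(z*(-3*k + sqrt(3)*sqrt(3*k^2 + 4*6^(1/3)*(-9*k^2 + sqrt(3)*sqrt(27*k^4 + 1024))^(1/3) - 32*6^(2/3)/(-9*k^2 + sqrt(3)*sqrt(27*k^4 + 1024))^(1/3)) + sqrt(6)*sqrt(-3*sqrt(3)*k^3/sqrt(3*k^2 + 4*6^(1/3)*(-9*k^2 + sqrt(3)*sqrt(27*k^4 + 1024))^(1/3) - 32*6^(2/3)/(-9*k^2 + sqrt(3)*sqrt(27*k^4 + 1024))^(1/3)) + 3*k^2 - 2*6^(1/3)*(-9*k^2 + sqrt(3)*sqrt(27*k^4 + 1024))^(1/3) + 16*6^(2/3)/(-9*k^2 + sqrt(3)*sqrt(27*k^4 + 1024))^(1/3)))/12) + C4*exp(-z*(3*k + sqrt(3)*sqrt(3*k^2 + 4*6^(1/3)*(-9*k^2 + sqrt(3)*sqrt(27*k^4 + 1024))^(1/3) - 32*6^(2/3)/(-9*k^2 + sqrt(3)*sqrt(27*k^4 + 1024))^(1/3)) + sqrt(6)*sqrt(3*sqrt(3)*k^3/sqrt(3*k^2 + 4*6^(1/3)*(-9*k^2 + sqrt(3)*sqrt(27*k^4 + 1024))^(1/3) - 32*6^(2/3)/(-9*k^2 + sqrt(3)*sqrt(27*k^4 + 1024))^(1/3)) + 3*k^2 - 2*6^(1/3)*(-9*k^2 + sqrt(3)*sqrt(27*k^4 + 1024))^(1/3) + 16*6^(2/3)/(-9*k^2 + sqrt(3)*sqrt(27*k^4 + 1024))^(1/3)))/12) + k*z^2/4 + z + 3/4


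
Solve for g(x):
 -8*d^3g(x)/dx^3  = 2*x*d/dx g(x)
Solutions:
 g(x) = C1 + Integral(C2*airyai(-2^(1/3)*x/2) + C3*airybi(-2^(1/3)*x/2), x)


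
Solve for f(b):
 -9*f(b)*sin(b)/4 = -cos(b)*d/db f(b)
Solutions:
 f(b) = C1/cos(b)^(9/4)


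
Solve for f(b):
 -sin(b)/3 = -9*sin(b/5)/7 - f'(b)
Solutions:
 f(b) = C1 + 45*cos(b/5)/7 - cos(b)/3


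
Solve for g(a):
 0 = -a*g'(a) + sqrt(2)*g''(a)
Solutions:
 g(a) = C1 + C2*erfi(2^(1/4)*a/2)


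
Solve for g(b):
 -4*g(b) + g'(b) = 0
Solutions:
 g(b) = C1*exp(4*b)


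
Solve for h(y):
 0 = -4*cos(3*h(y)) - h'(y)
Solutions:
 h(y) = -asin((C1 + exp(24*y))/(C1 - exp(24*y)))/3 + pi/3
 h(y) = asin((C1 + exp(24*y))/(C1 - exp(24*y)))/3


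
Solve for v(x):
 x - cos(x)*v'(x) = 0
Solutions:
 v(x) = C1 + Integral(x/cos(x), x)


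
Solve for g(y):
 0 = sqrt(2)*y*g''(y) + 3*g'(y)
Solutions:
 g(y) = C1 + C2*y^(1 - 3*sqrt(2)/2)


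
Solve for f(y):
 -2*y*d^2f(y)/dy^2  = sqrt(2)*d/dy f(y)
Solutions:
 f(y) = C1 + C2*y^(1 - sqrt(2)/2)


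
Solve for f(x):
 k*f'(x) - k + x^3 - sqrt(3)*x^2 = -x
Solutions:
 f(x) = C1 + x - x^4/(4*k) + sqrt(3)*x^3/(3*k) - x^2/(2*k)


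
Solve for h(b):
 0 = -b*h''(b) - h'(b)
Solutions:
 h(b) = C1 + C2*log(b)


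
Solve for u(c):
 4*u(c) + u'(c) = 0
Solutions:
 u(c) = C1*exp(-4*c)


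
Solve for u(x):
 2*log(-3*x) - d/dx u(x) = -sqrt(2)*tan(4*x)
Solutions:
 u(x) = C1 + 2*x*log(-x) - 2*x + 2*x*log(3) - sqrt(2)*log(cos(4*x))/4


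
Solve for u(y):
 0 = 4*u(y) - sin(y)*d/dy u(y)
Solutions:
 u(y) = C1*(cos(y)^2 - 2*cos(y) + 1)/(cos(y)^2 + 2*cos(y) + 1)


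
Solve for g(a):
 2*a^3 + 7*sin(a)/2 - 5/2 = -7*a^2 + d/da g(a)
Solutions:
 g(a) = C1 + a^4/2 + 7*a^3/3 - 5*a/2 - 7*cos(a)/2


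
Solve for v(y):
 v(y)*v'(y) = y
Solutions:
 v(y) = -sqrt(C1 + y^2)
 v(y) = sqrt(C1 + y^2)


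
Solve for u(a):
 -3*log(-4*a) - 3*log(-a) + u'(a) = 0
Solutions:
 u(a) = C1 + 6*a*log(-a) + 6*a*(-1 + log(2))


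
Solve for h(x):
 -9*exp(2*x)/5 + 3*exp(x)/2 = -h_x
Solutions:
 h(x) = C1 + 9*exp(2*x)/10 - 3*exp(x)/2


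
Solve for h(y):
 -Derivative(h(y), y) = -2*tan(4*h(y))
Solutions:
 h(y) = -asin(C1*exp(8*y))/4 + pi/4
 h(y) = asin(C1*exp(8*y))/4


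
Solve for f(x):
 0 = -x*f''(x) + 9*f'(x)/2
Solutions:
 f(x) = C1 + C2*x^(11/2)


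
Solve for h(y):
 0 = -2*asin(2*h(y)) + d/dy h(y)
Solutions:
 Integral(1/asin(2*_y), (_y, h(y))) = C1 + 2*y


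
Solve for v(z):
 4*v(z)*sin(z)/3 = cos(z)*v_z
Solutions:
 v(z) = C1/cos(z)^(4/3)


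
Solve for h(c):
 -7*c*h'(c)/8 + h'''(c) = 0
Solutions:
 h(c) = C1 + Integral(C2*airyai(7^(1/3)*c/2) + C3*airybi(7^(1/3)*c/2), c)


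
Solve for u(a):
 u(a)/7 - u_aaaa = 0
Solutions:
 u(a) = C1*exp(-7^(3/4)*a/7) + C2*exp(7^(3/4)*a/7) + C3*sin(7^(3/4)*a/7) + C4*cos(7^(3/4)*a/7)


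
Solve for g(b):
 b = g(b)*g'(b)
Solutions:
 g(b) = -sqrt(C1 + b^2)
 g(b) = sqrt(C1 + b^2)


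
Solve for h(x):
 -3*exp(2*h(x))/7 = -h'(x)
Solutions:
 h(x) = log(-1/(C1 + 3*x))/2 - log(2) + log(14)/2
 h(x) = log(-sqrt(-1/(C1 + 3*x))) - log(2) + log(14)/2


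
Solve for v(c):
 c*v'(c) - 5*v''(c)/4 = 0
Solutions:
 v(c) = C1 + C2*erfi(sqrt(10)*c/5)


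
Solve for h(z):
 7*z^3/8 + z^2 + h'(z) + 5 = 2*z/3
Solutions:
 h(z) = C1 - 7*z^4/32 - z^3/3 + z^2/3 - 5*z


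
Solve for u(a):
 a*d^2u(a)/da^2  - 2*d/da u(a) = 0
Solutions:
 u(a) = C1 + C2*a^3


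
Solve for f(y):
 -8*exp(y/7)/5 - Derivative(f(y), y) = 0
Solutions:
 f(y) = C1 - 56*exp(y/7)/5


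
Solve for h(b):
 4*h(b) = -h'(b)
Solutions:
 h(b) = C1*exp(-4*b)


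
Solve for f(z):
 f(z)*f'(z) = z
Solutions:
 f(z) = -sqrt(C1 + z^2)
 f(z) = sqrt(C1 + z^2)


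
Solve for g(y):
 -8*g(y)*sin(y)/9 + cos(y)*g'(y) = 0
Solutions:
 g(y) = C1/cos(y)^(8/9)


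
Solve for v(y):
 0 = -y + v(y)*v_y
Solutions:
 v(y) = -sqrt(C1 + y^2)
 v(y) = sqrt(C1 + y^2)


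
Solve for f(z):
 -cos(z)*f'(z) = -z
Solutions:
 f(z) = C1 + Integral(z/cos(z), z)


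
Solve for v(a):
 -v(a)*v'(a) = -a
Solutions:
 v(a) = -sqrt(C1 + a^2)
 v(a) = sqrt(C1 + a^2)


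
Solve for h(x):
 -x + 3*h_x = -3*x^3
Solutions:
 h(x) = C1 - x^4/4 + x^2/6


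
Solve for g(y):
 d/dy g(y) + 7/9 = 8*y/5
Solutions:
 g(y) = C1 + 4*y^2/5 - 7*y/9


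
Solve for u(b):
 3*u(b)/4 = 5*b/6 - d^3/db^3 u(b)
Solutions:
 u(b) = C3*exp(-6^(1/3)*b/2) + 10*b/9 + (C1*sin(2^(1/3)*3^(5/6)*b/4) + C2*cos(2^(1/3)*3^(5/6)*b/4))*exp(6^(1/3)*b/4)


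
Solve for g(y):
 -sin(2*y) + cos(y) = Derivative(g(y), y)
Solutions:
 g(y) = C1 + sin(y) + cos(2*y)/2


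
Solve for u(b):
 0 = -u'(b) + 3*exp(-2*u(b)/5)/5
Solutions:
 u(b) = 5*log(-sqrt(C1 + 3*b)) - 5*log(5) + 5*log(2)/2
 u(b) = 5*log(C1 + 3*b)/2 - 5*log(5) + 5*log(2)/2


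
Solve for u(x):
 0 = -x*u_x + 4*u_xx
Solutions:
 u(x) = C1 + C2*erfi(sqrt(2)*x/4)


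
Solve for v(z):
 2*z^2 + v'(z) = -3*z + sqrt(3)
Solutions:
 v(z) = C1 - 2*z^3/3 - 3*z^2/2 + sqrt(3)*z


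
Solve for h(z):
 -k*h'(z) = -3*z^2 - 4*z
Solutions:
 h(z) = C1 + z^3/k + 2*z^2/k


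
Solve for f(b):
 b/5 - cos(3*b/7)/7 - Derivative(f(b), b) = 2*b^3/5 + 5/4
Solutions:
 f(b) = C1 - b^4/10 + b^2/10 - 5*b/4 - sin(3*b/7)/3


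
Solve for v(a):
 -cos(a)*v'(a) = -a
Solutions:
 v(a) = C1 + Integral(a/cos(a), a)


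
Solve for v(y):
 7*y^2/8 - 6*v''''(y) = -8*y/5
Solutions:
 v(y) = C1 + C2*y + C3*y^2 + C4*y^3 + 7*y^6/17280 + y^5/450


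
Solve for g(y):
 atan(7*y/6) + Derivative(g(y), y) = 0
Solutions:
 g(y) = C1 - y*atan(7*y/6) + 3*log(49*y^2 + 36)/7


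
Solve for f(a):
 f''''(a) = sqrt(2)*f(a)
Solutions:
 f(a) = C1*exp(-2^(1/8)*a) + C2*exp(2^(1/8)*a) + C3*sin(2^(1/8)*a) + C4*cos(2^(1/8)*a)


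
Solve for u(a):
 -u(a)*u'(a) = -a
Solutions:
 u(a) = -sqrt(C1 + a^2)
 u(a) = sqrt(C1 + a^2)


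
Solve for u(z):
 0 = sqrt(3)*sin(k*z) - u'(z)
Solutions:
 u(z) = C1 - sqrt(3)*cos(k*z)/k


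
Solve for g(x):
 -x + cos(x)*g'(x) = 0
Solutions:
 g(x) = C1 + Integral(x/cos(x), x)


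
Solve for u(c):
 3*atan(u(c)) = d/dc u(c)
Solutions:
 Integral(1/atan(_y), (_y, u(c))) = C1 + 3*c


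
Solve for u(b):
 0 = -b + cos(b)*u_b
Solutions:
 u(b) = C1 + Integral(b/cos(b), b)


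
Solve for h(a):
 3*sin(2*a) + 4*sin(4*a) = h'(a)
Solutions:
 h(a) = C1 - 3*cos(2*a)/2 - cos(4*a)


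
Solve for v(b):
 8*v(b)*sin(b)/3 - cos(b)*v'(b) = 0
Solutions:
 v(b) = C1/cos(b)^(8/3)


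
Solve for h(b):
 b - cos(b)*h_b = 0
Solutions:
 h(b) = C1 + Integral(b/cos(b), b)


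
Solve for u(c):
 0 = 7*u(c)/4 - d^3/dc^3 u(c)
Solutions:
 u(c) = C3*exp(14^(1/3)*c/2) + (C1*sin(14^(1/3)*sqrt(3)*c/4) + C2*cos(14^(1/3)*sqrt(3)*c/4))*exp(-14^(1/3)*c/4)


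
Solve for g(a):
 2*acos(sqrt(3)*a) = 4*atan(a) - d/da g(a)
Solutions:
 g(a) = C1 - 2*a*acos(sqrt(3)*a) + 4*a*atan(a) + 2*sqrt(3)*sqrt(1 - 3*a^2)/3 - 2*log(a^2 + 1)


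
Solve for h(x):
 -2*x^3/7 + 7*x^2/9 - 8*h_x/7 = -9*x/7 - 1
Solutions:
 h(x) = C1 - x^4/16 + 49*x^3/216 + 9*x^2/16 + 7*x/8


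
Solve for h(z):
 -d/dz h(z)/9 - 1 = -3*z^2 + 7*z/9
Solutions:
 h(z) = C1 + 9*z^3 - 7*z^2/2 - 9*z


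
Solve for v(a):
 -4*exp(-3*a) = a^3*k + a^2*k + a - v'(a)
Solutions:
 v(a) = C1 + a^4*k/4 + a^3*k/3 + a^2/2 - 4*exp(-3*a)/3


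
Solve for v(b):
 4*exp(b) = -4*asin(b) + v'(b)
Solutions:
 v(b) = C1 + 4*b*asin(b) + 4*sqrt(1 - b^2) + 4*exp(b)


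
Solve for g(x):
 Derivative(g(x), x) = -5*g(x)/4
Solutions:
 g(x) = C1*exp(-5*x/4)


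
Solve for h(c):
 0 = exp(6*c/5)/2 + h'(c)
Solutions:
 h(c) = C1 - 5*exp(6*c/5)/12


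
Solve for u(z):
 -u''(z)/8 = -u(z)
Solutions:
 u(z) = C1*exp(-2*sqrt(2)*z) + C2*exp(2*sqrt(2)*z)


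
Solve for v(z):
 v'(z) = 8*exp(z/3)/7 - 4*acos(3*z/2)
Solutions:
 v(z) = C1 - 4*z*acos(3*z/2) + 4*sqrt(4 - 9*z^2)/3 + 24*exp(z/3)/7


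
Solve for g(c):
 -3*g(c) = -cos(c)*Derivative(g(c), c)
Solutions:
 g(c) = C1*(sin(c) + 1)^(3/2)/(sin(c) - 1)^(3/2)


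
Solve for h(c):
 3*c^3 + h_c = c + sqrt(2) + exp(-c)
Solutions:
 h(c) = C1 - 3*c^4/4 + c^2/2 + sqrt(2)*c - exp(-c)


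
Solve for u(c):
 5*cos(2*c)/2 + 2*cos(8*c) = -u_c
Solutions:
 u(c) = C1 - 5*sin(2*c)/4 - sin(8*c)/4


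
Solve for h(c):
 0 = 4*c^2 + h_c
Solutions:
 h(c) = C1 - 4*c^3/3


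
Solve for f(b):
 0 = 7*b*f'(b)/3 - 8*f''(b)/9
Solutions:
 f(b) = C1 + C2*erfi(sqrt(21)*b/4)


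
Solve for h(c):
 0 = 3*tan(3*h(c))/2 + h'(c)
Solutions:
 h(c) = -asin(C1*exp(-9*c/2))/3 + pi/3
 h(c) = asin(C1*exp(-9*c/2))/3


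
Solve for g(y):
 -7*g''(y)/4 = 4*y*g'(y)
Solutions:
 g(y) = C1 + C2*erf(2*sqrt(14)*y/7)


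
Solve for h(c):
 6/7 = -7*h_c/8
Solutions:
 h(c) = C1 - 48*c/49


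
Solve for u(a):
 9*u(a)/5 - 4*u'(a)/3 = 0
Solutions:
 u(a) = C1*exp(27*a/20)


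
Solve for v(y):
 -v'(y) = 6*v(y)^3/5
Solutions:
 v(y) = -sqrt(10)*sqrt(-1/(C1 - 6*y))/2
 v(y) = sqrt(10)*sqrt(-1/(C1 - 6*y))/2


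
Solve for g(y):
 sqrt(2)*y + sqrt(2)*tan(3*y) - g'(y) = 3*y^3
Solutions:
 g(y) = C1 - 3*y^4/4 + sqrt(2)*y^2/2 - sqrt(2)*log(cos(3*y))/3


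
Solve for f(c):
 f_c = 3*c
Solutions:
 f(c) = C1 + 3*c^2/2


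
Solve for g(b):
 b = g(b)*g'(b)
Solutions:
 g(b) = -sqrt(C1 + b^2)
 g(b) = sqrt(C1 + b^2)


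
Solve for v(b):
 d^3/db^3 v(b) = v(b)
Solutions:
 v(b) = C3*exp(b) + (C1*sin(sqrt(3)*b/2) + C2*cos(sqrt(3)*b/2))*exp(-b/2)


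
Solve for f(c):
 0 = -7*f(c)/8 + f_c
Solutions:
 f(c) = C1*exp(7*c/8)


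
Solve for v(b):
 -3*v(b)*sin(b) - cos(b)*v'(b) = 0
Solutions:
 v(b) = C1*cos(b)^3


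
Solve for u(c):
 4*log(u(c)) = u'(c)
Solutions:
 li(u(c)) = C1 + 4*c


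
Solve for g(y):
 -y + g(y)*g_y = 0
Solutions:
 g(y) = -sqrt(C1 + y^2)
 g(y) = sqrt(C1 + y^2)


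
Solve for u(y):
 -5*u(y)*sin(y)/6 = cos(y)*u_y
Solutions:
 u(y) = C1*cos(y)^(5/6)


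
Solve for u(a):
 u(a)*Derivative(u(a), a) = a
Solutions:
 u(a) = -sqrt(C1 + a^2)
 u(a) = sqrt(C1 + a^2)


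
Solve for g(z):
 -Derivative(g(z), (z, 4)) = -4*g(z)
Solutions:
 g(z) = C1*exp(-sqrt(2)*z) + C2*exp(sqrt(2)*z) + C3*sin(sqrt(2)*z) + C4*cos(sqrt(2)*z)


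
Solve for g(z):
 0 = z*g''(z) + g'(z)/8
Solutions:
 g(z) = C1 + C2*z^(7/8)


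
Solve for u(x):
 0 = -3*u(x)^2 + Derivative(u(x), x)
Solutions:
 u(x) = -1/(C1 + 3*x)


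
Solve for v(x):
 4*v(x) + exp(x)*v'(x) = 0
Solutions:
 v(x) = C1*exp(4*exp(-x))


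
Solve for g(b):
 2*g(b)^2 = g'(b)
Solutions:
 g(b) = -1/(C1 + 2*b)


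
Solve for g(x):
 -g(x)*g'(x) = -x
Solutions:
 g(x) = -sqrt(C1 + x^2)
 g(x) = sqrt(C1 + x^2)


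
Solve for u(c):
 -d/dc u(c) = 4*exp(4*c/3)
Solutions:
 u(c) = C1 - 3*exp(4*c/3)


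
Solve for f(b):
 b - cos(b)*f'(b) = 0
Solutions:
 f(b) = C1 + Integral(b/cos(b), b)


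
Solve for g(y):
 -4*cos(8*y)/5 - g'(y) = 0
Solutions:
 g(y) = C1 - sin(8*y)/10


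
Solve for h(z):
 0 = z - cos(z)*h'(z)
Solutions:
 h(z) = C1 + Integral(z/cos(z), z)


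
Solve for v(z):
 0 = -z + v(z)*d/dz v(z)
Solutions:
 v(z) = -sqrt(C1 + z^2)
 v(z) = sqrt(C1 + z^2)


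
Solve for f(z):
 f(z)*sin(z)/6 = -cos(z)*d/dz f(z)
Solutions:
 f(z) = C1*cos(z)^(1/6)


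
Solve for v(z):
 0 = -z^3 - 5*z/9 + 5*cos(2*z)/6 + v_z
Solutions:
 v(z) = C1 + z^4/4 + 5*z^2/18 - 5*sin(2*z)/12


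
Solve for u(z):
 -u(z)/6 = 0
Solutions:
 u(z) = 0


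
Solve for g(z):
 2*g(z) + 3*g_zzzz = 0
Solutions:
 g(z) = (C1*sin(6^(3/4)*z/6) + C2*cos(6^(3/4)*z/6))*exp(-6^(3/4)*z/6) + (C3*sin(6^(3/4)*z/6) + C4*cos(6^(3/4)*z/6))*exp(6^(3/4)*z/6)


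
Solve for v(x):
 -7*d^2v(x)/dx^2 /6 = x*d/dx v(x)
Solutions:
 v(x) = C1 + C2*erf(sqrt(21)*x/7)


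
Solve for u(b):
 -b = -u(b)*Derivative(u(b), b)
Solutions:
 u(b) = -sqrt(C1 + b^2)
 u(b) = sqrt(C1 + b^2)


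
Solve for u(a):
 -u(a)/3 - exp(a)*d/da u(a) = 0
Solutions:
 u(a) = C1*exp(exp(-a)/3)


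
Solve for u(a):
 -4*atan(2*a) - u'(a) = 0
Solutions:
 u(a) = C1 - 4*a*atan(2*a) + log(4*a^2 + 1)


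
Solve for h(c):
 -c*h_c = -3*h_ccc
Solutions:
 h(c) = C1 + Integral(C2*airyai(3^(2/3)*c/3) + C3*airybi(3^(2/3)*c/3), c)


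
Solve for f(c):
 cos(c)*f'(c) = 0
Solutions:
 f(c) = C1


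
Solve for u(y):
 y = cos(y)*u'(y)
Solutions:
 u(y) = C1 + Integral(y/cos(y), y)


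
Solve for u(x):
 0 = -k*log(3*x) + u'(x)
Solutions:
 u(x) = C1 + k*x*log(x) - k*x + k*x*log(3)


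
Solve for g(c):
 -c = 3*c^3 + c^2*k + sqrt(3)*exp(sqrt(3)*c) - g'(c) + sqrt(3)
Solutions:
 g(c) = C1 + 3*c^4/4 + c^3*k/3 + c^2/2 + sqrt(3)*c + exp(sqrt(3)*c)


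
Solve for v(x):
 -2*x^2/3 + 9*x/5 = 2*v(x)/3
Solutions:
 v(x) = x*(27 - 10*x)/10


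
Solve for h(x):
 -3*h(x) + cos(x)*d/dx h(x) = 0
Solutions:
 h(x) = C1*(sin(x) + 1)^(3/2)/(sin(x) - 1)^(3/2)


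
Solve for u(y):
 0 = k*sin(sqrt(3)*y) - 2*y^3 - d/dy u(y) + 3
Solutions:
 u(y) = C1 - sqrt(3)*k*cos(sqrt(3)*y)/3 - y^4/2 + 3*y


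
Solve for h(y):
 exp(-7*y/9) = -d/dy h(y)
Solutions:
 h(y) = C1 + 9*exp(-7*y/9)/7


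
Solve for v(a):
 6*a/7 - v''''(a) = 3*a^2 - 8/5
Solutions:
 v(a) = C1 + C2*a + C3*a^2 + C4*a^3 - a^6/120 + a^5/140 + a^4/15


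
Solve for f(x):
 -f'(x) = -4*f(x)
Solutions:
 f(x) = C1*exp(4*x)


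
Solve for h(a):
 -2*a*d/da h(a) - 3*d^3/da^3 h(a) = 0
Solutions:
 h(a) = C1 + Integral(C2*airyai(-2^(1/3)*3^(2/3)*a/3) + C3*airybi(-2^(1/3)*3^(2/3)*a/3), a)


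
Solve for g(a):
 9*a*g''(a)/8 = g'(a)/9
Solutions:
 g(a) = C1 + C2*a^(89/81)


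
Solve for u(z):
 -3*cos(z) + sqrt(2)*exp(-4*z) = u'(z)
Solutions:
 u(z) = C1 - 3*sin(z) - sqrt(2)*exp(-4*z)/4


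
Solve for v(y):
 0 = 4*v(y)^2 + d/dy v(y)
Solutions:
 v(y) = 1/(C1 + 4*y)


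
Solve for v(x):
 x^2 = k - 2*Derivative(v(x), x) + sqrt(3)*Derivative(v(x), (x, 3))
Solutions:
 v(x) = C1 + C2*exp(-sqrt(2)*3^(3/4)*x/3) + C3*exp(sqrt(2)*3^(3/4)*x/3) + k*x/2 - x^3/6 - sqrt(3)*x/2


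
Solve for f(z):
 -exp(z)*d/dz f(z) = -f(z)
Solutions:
 f(z) = C1*exp(-exp(-z))


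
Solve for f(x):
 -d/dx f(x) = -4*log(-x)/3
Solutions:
 f(x) = C1 + 4*x*log(-x)/3 - 4*x/3


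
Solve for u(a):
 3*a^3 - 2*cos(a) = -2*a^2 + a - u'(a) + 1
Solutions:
 u(a) = C1 - 3*a^4/4 - 2*a^3/3 + a^2/2 + a + 2*sin(a)


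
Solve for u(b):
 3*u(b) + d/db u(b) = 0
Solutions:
 u(b) = C1*exp(-3*b)


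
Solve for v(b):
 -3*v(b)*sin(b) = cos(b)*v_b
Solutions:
 v(b) = C1*cos(b)^3


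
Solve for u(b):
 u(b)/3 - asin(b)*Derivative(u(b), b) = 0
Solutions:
 u(b) = C1*exp(Integral(1/asin(b), b)/3)


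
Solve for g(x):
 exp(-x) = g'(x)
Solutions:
 g(x) = C1 - exp(-x)


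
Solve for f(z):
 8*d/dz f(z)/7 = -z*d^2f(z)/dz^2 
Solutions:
 f(z) = C1 + C2/z^(1/7)


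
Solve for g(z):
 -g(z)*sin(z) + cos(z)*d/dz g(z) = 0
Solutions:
 g(z) = C1/cos(z)


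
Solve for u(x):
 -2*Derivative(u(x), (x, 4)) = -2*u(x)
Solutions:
 u(x) = C1*exp(-x) + C2*exp(x) + C3*sin(x) + C4*cos(x)


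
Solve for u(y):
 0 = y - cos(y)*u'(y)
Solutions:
 u(y) = C1 + Integral(y/cos(y), y)


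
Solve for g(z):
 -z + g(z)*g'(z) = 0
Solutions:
 g(z) = -sqrt(C1 + z^2)
 g(z) = sqrt(C1 + z^2)


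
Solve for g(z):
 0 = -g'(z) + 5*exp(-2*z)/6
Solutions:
 g(z) = C1 - 5*exp(-2*z)/12


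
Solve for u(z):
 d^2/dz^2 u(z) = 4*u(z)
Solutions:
 u(z) = C1*exp(-2*z) + C2*exp(2*z)


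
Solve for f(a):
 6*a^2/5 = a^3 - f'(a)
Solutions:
 f(a) = C1 + a^4/4 - 2*a^3/5


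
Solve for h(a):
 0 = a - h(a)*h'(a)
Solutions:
 h(a) = -sqrt(C1 + a^2)
 h(a) = sqrt(C1 + a^2)


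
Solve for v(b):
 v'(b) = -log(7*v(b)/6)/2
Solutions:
 -2*Integral(1/(-log(_y) - log(7) + log(6)), (_y, v(b))) = C1 - b


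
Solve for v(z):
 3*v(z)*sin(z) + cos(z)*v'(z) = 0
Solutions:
 v(z) = C1*cos(z)^3


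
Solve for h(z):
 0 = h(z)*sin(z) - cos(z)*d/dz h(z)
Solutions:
 h(z) = C1/cos(z)


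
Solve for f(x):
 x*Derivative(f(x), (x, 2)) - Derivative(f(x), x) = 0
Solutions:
 f(x) = C1 + C2*x^2


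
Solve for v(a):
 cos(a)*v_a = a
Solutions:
 v(a) = C1 + Integral(a/cos(a), a)


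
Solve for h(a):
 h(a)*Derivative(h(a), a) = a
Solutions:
 h(a) = -sqrt(C1 + a^2)
 h(a) = sqrt(C1 + a^2)


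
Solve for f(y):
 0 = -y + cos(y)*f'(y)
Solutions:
 f(y) = C1 + Integral(y/cos(y), y)


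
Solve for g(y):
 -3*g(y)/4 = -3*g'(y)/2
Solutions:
 g(y) = C1*exp(y/2)


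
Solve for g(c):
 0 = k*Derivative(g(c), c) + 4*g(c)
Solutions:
 g(c) = C1*exp(-4*c/k)


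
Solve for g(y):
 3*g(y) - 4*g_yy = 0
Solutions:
 g(y) = C1*exp(-sqrt(3)*y/2) + C2*exp(sqrt(3)*y/2)


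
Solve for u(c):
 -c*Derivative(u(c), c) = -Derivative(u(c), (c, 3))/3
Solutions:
 u(c) = C1 + Integral(C2*airyai(3^(1/3)*c) + C3*airybi(3^(1/3)*c), c)


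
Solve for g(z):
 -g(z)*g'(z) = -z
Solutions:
 g(z) = -sqrt(C1 + z^2)
 g(z) = sqrt(C1 + z^2)


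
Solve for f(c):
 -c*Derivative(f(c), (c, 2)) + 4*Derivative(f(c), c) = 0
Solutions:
 f(c) = C1 + C2*c^5


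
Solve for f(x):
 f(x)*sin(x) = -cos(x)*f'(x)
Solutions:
 f(x) = C1*cos(x)


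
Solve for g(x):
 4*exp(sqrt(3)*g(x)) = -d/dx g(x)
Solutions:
 g(x) = sqrt(3)*(2*log(1/(C1 + 4*x)) - log(3))/6


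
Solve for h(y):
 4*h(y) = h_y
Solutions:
 h(y) = C1*exp(4*y)


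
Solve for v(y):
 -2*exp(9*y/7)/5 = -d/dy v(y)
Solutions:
 v(y) = C1 + 14*exp(9*y/7)/45


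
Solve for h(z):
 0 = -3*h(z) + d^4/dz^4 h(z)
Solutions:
 h(z) = C1*exp(-3^(1/4)*z) + C2*exp(3^(1/4)*z) + C3*sin(3^(1/4)*z) + C4*cos(3^(1/4)*z)


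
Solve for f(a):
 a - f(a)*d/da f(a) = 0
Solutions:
 f(a) = -sqrt(C1 + a^2)
 f(a) = sqrt(C1 + a^2)


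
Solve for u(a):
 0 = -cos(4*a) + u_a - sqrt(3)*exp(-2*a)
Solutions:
 u(a) = C1 + sin(4*a)/4 - sqrt(3)*exp(-2*a)/2


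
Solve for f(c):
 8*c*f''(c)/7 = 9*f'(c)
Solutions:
 f(c) = C1 + C2*c^(71/8)


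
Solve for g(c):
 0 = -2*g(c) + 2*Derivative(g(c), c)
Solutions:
 g(c) = C1*exp(c)


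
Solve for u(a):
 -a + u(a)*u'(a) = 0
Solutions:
 u(a) = -sqrt(C1 + a^2)
 u(a) = sqrt(C1 + a^2)


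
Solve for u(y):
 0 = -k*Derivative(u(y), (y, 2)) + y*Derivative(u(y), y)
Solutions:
 u(y) = C1 + C2*erf(sqrt(2)*y*sqrt(-1/k)/2)/sqrt(-1/k)


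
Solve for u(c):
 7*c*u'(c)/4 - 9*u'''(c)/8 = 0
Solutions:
 u(c) = C1 + Integral(C2*airyai(42^(1/3)*c/3) + C3*airybi(42^(1/3)*c/3), c)


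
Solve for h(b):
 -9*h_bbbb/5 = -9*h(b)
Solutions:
 h(b) = C1*exp(-5^(1/4)*b) + C2*exp(5^(1/4)*b) + C3*sin(5^(1/4)*b) + C4*cos(5^(1/4)*b)


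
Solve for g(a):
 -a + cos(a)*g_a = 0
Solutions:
 g(a) = C1 + Integral(a/cos(a), a)


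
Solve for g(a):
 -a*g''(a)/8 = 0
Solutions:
 g(a) = C1 + C2*a


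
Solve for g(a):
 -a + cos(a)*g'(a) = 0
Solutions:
 g(a) = C1 + Integral(a/cos(a), a)


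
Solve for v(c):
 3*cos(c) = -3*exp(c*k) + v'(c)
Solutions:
 v(c) = C1 + 3*sin(c) + 3*exp(c*k)/k


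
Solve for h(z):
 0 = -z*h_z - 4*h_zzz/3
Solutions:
 h(z) = C1 + Integral(C2*airyai(-6^(1/3)*z/2) + C3*airybi(-6^(1/3)*z/2), z)


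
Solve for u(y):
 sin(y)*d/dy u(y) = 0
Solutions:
 u(y) = C1


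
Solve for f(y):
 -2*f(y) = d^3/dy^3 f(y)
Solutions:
 f(y) = C3*exp(-2^(1/3)*y) + (C1*sin(2^(1/3)*sqrt(3)*y/2) + C2*cos(2^(1/3)*sqrt(3)*y/2))*exp(2^(1/3)*y/2)


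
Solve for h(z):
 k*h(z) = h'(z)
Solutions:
 h(z) = C1*exp(k*z)


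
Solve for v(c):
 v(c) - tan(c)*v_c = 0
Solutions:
 v(c) = C1*sin(c)


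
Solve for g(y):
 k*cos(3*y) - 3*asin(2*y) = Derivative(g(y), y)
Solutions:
 g(y) = C1 + k*sin(3*y)/3 - 3*y*asin(2*y) - 3*sqrt(1 - 4*y^2)/2


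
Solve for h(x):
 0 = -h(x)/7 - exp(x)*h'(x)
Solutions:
 h(x) = C1*exp(exp(-x)/7)


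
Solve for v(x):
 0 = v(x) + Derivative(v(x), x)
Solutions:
 v(x) = C1*exp(-x)


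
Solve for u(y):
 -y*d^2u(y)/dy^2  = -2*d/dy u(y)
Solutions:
 u(y) = C1 + C2*y^3


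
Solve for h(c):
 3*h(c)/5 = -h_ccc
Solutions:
 h(c) = C3*exp(-3^(1/3)*5^(2/3)*c/5) + (C1*sin(3^(5/6)*5^(2/3)*c/10) + C2*cos(3^(5/6)*5^(2/3)*c/10))*exp(3^(1/3)*5^(2/3)*c/10)


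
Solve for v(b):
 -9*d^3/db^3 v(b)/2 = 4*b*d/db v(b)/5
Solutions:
 v(b) = C1 + Integral(C2*airyai(-2*75^(1/3)*b/15) + C3*airybi(-2*75^(1/3)*b/15), b)


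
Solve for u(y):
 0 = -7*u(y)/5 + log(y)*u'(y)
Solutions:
 u(y) = C1*exp(7*li(y)/5)


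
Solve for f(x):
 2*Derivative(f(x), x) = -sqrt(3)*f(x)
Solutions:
 f(x) = C1*exp(-sqrt(3)*x/2)


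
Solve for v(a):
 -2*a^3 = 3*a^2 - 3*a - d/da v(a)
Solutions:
 v(a) = C1 + a^4/2 + a^3 - 3*a^2/2


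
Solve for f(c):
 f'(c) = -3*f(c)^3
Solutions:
 f(c) = -sqrt(2)*sqrt(-1/(C1 - 3*c))/2
 f(c) = sqrt(2)*sqrt(-1/(C1 - 3*c))/2


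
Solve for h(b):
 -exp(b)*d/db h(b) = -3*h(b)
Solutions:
 h(b) = C1*exp(-3*exp(-b))


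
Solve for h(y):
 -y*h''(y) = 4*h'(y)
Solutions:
 h(y) = C1 + C2/y^3


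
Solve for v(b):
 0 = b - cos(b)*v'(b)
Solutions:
 v(b) = C1 + Integral(b/cos(b), b)


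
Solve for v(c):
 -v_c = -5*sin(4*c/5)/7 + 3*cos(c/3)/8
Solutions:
 v(c) = C1 - 9*sin(c/3)/8 - 25*cos(4*c/5)/28


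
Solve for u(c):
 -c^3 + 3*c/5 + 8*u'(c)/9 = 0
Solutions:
 u(c) = C1 + 9*c^4/32 - 27*c^2/80


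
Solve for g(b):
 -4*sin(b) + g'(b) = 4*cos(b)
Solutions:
 g(b) = C1 - 4*sqrt(2)*cos(b + pi/4)


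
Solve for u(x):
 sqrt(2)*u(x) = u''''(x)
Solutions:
 u(x) = C1*exp(-2^(1/8)*x) + C2*exp(2^(1/8)*x) + C3*sin(2^(1/8)*x) + C4*cos(2^(1/8)*x)


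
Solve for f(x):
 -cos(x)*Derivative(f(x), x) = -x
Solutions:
 f(x) = C1 + Integral(x/cos(x), x)


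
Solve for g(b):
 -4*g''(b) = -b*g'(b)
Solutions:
 g(b) = C1 + C2*erfi(sqrt(2)*b/4)


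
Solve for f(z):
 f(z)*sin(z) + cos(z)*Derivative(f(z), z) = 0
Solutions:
 f(z) = C1*cos(z)


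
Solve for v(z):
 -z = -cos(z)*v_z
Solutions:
 v(z) = C1 + Integral(z/cos(z), z)


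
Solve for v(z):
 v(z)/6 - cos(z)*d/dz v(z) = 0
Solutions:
 v(z) = C1*(sin(z) + 1)^(1/12)/(sin(z) - 1)^(1/12)


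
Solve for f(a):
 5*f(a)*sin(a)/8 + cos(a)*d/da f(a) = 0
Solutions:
 f(a) = C1*cos(a)^(5/8)


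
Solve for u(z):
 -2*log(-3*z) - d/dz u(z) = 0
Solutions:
 u(z) = C1 - 2*z*log(-z) + 2*z*(1 - log(3))


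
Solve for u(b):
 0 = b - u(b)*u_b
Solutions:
 u(b) = -sqrt(C1 + b^2)
 u(b) = sqrt(C1 + b^2)


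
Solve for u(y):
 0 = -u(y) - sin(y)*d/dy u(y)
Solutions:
 u(y) = C1*sqrt(cos(y) + 1)/sqrt(cos(y) - 1)


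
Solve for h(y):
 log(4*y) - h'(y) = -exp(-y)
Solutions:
 h(y) = C1 + y*log(y) + y*(-1 + 2*log(2)) - exp(-y)


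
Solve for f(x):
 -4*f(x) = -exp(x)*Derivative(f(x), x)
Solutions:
 f(x) = C1*exp(-4*exp(-x))


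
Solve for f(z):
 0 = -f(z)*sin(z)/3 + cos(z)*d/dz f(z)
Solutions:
 f(z) = C1/cos(z)^(1/3)


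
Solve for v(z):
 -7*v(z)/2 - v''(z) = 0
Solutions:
 v(z) = C1*sin(sqrt(14)*z/2) + C2*cos(sqrt(14)*z/2)


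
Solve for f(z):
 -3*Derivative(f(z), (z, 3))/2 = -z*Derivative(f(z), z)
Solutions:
 f(z) = C1 + Integral(C2*airyai(2^(1/3)*3^(2/3)*z/3) + C3*airybi(2^(1/3)*3^(2/3)*z/3), z)


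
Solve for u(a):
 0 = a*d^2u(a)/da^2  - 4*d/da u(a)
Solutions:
 u(a) = C1 + C2*a^5


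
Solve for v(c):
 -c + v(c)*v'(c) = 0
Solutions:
 v(c) = -sqrt(C1 + c^2)
 v(c) = sqrt(C1 + c^2)


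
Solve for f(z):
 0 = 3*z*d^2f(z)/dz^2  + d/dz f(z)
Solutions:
 f(z) = C1 + C2*z^(2/3)


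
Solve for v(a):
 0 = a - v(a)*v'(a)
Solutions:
 v(a) = -sqrt(C1 + a^2)
 v(a) = sqrt(C1 + a^2)


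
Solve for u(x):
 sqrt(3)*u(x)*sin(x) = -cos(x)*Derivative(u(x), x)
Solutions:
 u(x) = C1*cos(x)^(sqrt(3))


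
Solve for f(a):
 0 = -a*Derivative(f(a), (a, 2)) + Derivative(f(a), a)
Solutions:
 f(a) = C1 + C2*a^2


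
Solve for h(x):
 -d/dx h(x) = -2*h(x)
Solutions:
 h(x) = C1*exp(2*x)


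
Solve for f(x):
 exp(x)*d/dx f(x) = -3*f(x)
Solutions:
 f(x) = C1*exp(3*exp(-x))


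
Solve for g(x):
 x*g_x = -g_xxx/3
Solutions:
 g(x) = C1 + Integral(C2*airyai(-3^(1/3)*x) + C3*airybi(-3^(1/3)*x), x)


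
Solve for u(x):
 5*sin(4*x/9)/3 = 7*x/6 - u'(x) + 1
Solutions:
 u(x) = C1 + 7*x^2/12 + x + 15*cos(4*x/9)/4


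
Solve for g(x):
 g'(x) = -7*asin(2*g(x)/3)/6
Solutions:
 Integral(1/asin(2*_y/3), (_y, g(x))) = C1 - 7*x/6


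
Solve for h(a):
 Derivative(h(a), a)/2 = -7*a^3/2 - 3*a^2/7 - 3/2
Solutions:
 h(a) = C1 - 7*a^4/4 - 2*a^3/7 - 3*a


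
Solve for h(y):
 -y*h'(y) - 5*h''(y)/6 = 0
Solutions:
 h(y) = C1 + C2*erf(sqrt(15)*y/5)


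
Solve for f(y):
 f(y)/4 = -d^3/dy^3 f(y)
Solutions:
 f(y) = C3*exp(-2^(1/3)*y/2) + (C1*sin(2^(1/3)*sqrt(3)*y/4) + C2*cos(2^(1/3)*sqrt(3)*y/4))*exp(2^(1/3)*y/4)


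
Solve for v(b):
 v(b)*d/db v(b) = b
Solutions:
 v(b) = -sqrt(C1 + b^2)
 v(b) = sqrt(C1 + b^2)


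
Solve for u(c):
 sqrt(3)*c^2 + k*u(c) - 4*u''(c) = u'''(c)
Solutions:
 u(c) = C1*exp(-c*((-27*k/2 + sqrt((128 - 27*k)^2 - 16384)/2 + 64)^(1/3) + 4 + 16/(-27*k/2 + sqrt((128 - 27*k)^2 - 16384)/2 + 64)^(1/3))/3) + C2*exp(c*((-27*k/2 + sqrt((128 - 27*k)^2 - 16384)/2 + 64)^(1/3) - sqrt(3)*I*(-27*k/2 + sqrt((128 - 27*k)^2 - 16384)/2 + 64)^(1/3) - 8 - 64/((-1 + sqrt(3)*I)*(-27*k/2 + sqrt((128 - 27*k)^2 - 16384)/2 + 64)^(1/3)))/6) + C3*exp(c*((-27*k/2 + sqrt((128 - 27*k)^2 - 16384)/2 + 64)^(1/3) + sqrt(3)*I*(-27*k/2 + sqrt((128 - 27*k)^2 - 16384)/2 + 64)^(1/3) - 8 + 64/((1 + sqrt(3)*I)*(-27*k/2 + sqrt((128 - 27*k)^2 - 16384)/2 + 64)^(1/3)))/6) - sqrt(3)*c^2/k - 8*sqrt(3)/k^2


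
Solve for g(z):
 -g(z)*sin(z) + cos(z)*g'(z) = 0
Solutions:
 g(z) = C1/cos(z)


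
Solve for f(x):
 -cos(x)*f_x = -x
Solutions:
 f(x) = C1 + Integral(x/cos(x), x)


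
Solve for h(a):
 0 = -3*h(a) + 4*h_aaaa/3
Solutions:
 h(a) = C1*exp(-sqrt(6)*a/2) + C2*exp(sqrt(6)*a/2) + C3*sin(sqrt(6)*a/2) + C4*cos(sqrt(6)*a/2)


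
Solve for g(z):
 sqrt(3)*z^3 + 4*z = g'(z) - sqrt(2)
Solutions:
 g(z) = C1 + sqrt(3)*z^4/4 + 2*z^2 + sqrt(2)*z


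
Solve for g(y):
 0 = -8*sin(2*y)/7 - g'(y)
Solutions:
 g(y) = C1 + 4*cos(2*y)/7


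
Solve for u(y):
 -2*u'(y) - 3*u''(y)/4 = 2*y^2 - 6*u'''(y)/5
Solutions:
 u(y) = C1 + C2*exp(y*(15 - sqrt(4065))/48) + C3*exp(y*(15 + sqrt(4065))/48) - y^3/3 + 3*y^2/8 - 237*y/160


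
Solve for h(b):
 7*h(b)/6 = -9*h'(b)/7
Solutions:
 h(b) = C1*exp(-49*b/54)


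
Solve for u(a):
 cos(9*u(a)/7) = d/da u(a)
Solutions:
 -a - 7*log(sin(9*u(a)/7) - 1)/18 + 7*log(sin(9*u(a)/7) + 1)/18 = C1


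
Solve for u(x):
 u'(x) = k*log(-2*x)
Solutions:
 u(x) = C1 + k*x*log(-x) + k*x*(-1 + log(2))


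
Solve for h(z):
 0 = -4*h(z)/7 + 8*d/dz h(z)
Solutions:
 h(z) = C1*exp(z/14)


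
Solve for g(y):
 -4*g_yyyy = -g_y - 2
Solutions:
 g(y) = C1 + C4*exp(2^(1/3)*y/2) - 2*y + (C2*sin(2^(1/3)*sqrt(3)*y/4) + C3*cos(2^(1/3)*sqrt(3)*y/4))*exp(-2^(1/3)*y/4)


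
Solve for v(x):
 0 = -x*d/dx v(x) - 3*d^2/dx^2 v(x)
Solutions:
 v(x) = C1 + C2*erf(sqrt(6)*x/6)


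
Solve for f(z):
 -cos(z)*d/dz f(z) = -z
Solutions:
 f(z) = C1 + Integral(z/cos(z), z)


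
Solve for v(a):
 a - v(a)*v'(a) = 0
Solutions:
 v(a) = -sqrt(C1 + a^2)
 v(a) = sqrt(C1 + a^2)


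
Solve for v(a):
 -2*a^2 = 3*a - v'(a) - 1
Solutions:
 v(a) = C1 + 2*a^3/3 + 3*a^2/2 - a


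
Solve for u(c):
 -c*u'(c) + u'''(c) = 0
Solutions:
 u(c) = C1 + Integral(C2*airyai(c) + C3*airybi(c), c)


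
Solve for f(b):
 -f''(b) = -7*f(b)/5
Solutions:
 f(b) = C1*exp(-sqrt(35)*b/5) + C2*exp(sqrt(35)*b/5)


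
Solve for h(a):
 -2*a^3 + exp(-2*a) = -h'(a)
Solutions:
 h(a) = C1 + a^4/2 + exp(-2*a)/2


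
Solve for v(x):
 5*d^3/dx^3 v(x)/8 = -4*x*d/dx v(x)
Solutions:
 v(x) = C1 + Integral(C2*airyai(-2*10^(2/3)*x/5) + C3*airybi(-2*10^(2/3)*x/5), x)


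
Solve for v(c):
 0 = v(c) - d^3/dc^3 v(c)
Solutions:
 v(c) = C3*exp(c) + (C1*sin(sqrt(3)*c/2) + C2*cos(sqrt(3)*c/2))*exp(-c/2)


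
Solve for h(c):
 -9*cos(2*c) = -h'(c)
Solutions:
 h(c) = C1 + 9*sin(2*c)/2


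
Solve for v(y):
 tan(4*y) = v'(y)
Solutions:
 v(y) = C1 - log(cos(4*y))/4


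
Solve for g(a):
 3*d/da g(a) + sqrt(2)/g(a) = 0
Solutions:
 g(a) = -sqrt(C1 - 6*sqrt(2)*a)/3
 g(a) = sqrt(C1 - 6*sqrt(2)*a)/3


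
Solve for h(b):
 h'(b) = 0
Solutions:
 h(b) = C1


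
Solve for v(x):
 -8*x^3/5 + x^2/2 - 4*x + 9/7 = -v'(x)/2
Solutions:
 v(x) = C1 + 4*x^4/5 - x^3/3 + 4*x^2 - 18*x/7


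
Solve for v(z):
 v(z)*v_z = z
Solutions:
 v(z) = -sqrt(C1 + z^2)
 v(z) = sqrt(C1 + z^2)


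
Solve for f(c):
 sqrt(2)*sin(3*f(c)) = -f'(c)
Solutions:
 f(c) = -acos((-C1 - exp(6*sqrt(2)*c))/(C1 - exp(6*sqrt(2)*c)))/3 + 2*pi/3
 f(c) = acos((-C1 - exp(6*sqrt(2)*c))/(C1 - exp(6*sqrt(2)*c)))/3


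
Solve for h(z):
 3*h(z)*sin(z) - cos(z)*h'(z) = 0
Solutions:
 h(z) = C1/cos(z)^3


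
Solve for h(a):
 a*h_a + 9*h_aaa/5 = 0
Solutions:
 h(a) = C1 + Integral(C2*airyai(-15^(1/3)*a/3) + C3*airybi(-15^(1/3)*a/3), a)


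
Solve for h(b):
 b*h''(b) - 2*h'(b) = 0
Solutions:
 h(b) = C1 + C2*b^3


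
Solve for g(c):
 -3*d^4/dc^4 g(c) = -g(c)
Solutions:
 g(c) = C1*exp(-3^(3/4)*c/3) + C2*exp(3^(3/4)*c/3) + C3*sin(3^(3/4)*c/3) + C4*cos(3^(3/4)*c/3)


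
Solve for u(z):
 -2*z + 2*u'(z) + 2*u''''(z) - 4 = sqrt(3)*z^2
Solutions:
 u(z) = C1 + C4*exp(-z) + sqrt(3)*z^3/6 + z^2/2 + 2*z + (C2*sin(sqrt(3)*z/2) + C3*cos(sqrt(3)*z/2))*exp(z/2)


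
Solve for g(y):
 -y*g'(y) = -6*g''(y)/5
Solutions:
 g(y) = C1 + C2*erfi(sqrt(15)*y/6)


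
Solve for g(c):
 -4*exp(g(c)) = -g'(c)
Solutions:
 g(c) = log(-1/(C1 + 4*c))


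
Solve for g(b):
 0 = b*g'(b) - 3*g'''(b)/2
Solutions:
 g(b) = C1 + Integral(C2*airyai(2^(1/3)*3^(2/3)*b/3) + C3*airybi(2^(1/3)*3^(2/3)*b/3), b)


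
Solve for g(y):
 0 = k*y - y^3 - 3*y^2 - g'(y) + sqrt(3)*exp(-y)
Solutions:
 g(y) = C1 + k*y^2/2 - y^4/4 - y^3 - sqrt(3)*exp(-y)


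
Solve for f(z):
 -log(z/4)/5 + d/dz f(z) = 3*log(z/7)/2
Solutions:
 f(z) = C1 + 17*z*log(z)/10 - 3*z*log(7)/2 - 17*z/10 - 2*z*log(2)/5


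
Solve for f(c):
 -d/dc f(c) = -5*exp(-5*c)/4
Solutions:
 f(c) = C1 - exp(-5*c)/4


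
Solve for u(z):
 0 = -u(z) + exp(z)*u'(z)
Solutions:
 u(z) = C1*exp(-exp(-z))


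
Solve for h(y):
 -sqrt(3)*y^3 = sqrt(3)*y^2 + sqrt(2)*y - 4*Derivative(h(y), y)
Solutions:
 h(y) = C1 + sqrt(3)*y^4/16 + sqrt(3)*y^3/12 + sqrt(2)*y^2/8


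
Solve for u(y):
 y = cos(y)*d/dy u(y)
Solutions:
 u(y) = C1 + Integral(y/cos(y), y)


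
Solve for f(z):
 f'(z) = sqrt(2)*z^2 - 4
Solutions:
 f(z) = C1 + sqrt(2)*z^3/3 - 4*z


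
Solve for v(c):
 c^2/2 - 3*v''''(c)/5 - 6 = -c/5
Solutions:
 v(c) = C1 + C2*c + C3*c^2 + C4*c^3 + c^6/432 + c^5/360 - 5*c^4/12


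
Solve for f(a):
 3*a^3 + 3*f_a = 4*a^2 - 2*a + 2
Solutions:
 f(a) = C1 - a^4/4 + 4*a^3/9 - a^2/3 + 2*a/3


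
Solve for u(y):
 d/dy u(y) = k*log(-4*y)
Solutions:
 u(y) = C1 + k*y*log(-y) + k*y*(-1 + 2*log(2))


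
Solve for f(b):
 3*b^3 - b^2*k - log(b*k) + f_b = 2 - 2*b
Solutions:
 f(b) = C1 - 3*b^4/4 + b^3*k/3 - b^2 + b*log(b*k) + b


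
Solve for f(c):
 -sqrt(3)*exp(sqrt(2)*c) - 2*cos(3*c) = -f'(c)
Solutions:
 f(c) = C1 + sqrt(6)*exp(sqrt(2)*c)/2 + 2*sin(3*c)/3


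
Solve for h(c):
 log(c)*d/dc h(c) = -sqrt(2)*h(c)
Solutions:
 h(c) = C1*exp(-sqrt(2)*li(c))


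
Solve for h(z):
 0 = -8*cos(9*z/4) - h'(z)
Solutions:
 h(z) = C1 - 32*sin(9*z/4)/9


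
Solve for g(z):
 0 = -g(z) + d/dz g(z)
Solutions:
 g(z) = C1*exp(z)


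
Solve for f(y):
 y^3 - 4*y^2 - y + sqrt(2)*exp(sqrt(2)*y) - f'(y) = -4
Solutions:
 f(y) = C1 + y^4/4 - 4*y^3/3 - y^2/2 + 4*y + exp(sqrt(2)*y)


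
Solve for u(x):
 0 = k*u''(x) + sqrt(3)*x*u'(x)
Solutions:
 u(x) = C1 + C2*sqrt(k)*erf(sqrt(2)*3^(1/4)*x*sqrt(1/k)/2)


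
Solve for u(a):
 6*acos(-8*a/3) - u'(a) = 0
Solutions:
 u(a) = C1 + 6*a*acos(-8*a/3) + 3*sqrt(9 - 64*a^2)/4


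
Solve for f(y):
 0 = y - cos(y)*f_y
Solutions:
 f(y) = C1 + Integral(y/cos(y), y)


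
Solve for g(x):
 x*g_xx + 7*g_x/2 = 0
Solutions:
 g(x) = C1 + C2/x^(5/2)


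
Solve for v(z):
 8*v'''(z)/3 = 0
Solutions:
 v(z) = C1 + C2*z + C3*z^2


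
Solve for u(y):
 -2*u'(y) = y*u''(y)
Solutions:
 u(y) = C1 + C2/y


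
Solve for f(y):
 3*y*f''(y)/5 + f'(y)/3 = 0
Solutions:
 f(y) = C1 + C2*y^(4/9)
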